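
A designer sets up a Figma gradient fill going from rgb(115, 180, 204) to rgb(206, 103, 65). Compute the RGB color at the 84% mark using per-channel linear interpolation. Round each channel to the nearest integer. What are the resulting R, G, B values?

84% corresponds to t = 0.84.
R = 115 + 0.84 × (206 − 115) = 115 + 0.84 × 91 = 191.44 → 191
G = 180 + 0.84 × (103 − 180) = 180 + 0.84 × -77 = 115.32 → 115
B = 204 + 0.84 × (65 − 204) = 204 + 0.84 × -139 = 87.24 → 87

(191, 115, 87)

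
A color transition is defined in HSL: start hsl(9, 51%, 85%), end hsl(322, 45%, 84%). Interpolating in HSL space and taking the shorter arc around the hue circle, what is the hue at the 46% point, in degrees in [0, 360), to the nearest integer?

Hue: 322 − 9 = 313°, but |313| > 180 so the shorter arc goes the other way: Δh = 313 − 360 = -47°.
H = 9 + 0.46 × (-47) = -12.62 → -13 → -13 mod 360 = 347°

347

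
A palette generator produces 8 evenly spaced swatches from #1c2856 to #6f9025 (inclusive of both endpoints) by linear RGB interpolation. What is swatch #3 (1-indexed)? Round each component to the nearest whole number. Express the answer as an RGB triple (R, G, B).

With 8 swatches and endpoints inclusive, swatch 3 sits at t = (3 − 1)/(8 − 1) = 2/7 ≈ 0.2857.
#1c2856 → (28, 40, 86); #6f9025 → (111, 144, 37).
R = 28 + 0.2857 × (111 − 28) = 51.713 → 52
G = 40 + 0.2857 × (144 − 40) = 69.713 → 70
B = 86 + 0.2857 × (37 − 86) = 72.001 → 72

(52, 70, 72)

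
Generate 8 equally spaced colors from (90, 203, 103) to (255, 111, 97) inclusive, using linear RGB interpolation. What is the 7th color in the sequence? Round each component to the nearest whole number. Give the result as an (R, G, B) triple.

With 8 swatches and endpoints inclusive, swatch 7 sits at t = (7 − 1)/(8 − 1) = 6/7 ≈ 0.8571.
R = 90 + 0.8571 × (255 − 90) = 231.422 → 231
G = 203 + 0.8571 × (111 − 203) = 124.147 → 124
B = 103 + 0.8571 × (97 − 103) = 97.857 → 98

(231, 124, 98)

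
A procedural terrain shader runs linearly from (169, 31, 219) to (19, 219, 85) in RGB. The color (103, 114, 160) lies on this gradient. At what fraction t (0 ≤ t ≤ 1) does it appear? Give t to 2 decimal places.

0.44

Invert the lerp on the G channel (largest span, 188): t = (114 − 31) / (219 − 31) = 83/188 = 0.44149.
Check on R: (103 − 169)/(19 − 169) = 0.44 ✓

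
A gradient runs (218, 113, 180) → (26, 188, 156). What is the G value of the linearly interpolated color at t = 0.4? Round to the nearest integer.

G = 113 + 0.4 × (188 − 113) = 143 → 143

143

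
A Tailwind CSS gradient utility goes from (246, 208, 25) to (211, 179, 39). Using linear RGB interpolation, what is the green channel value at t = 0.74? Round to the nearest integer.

G = 208 + 0.74 × (179 − 208) = 186.54 → 187

187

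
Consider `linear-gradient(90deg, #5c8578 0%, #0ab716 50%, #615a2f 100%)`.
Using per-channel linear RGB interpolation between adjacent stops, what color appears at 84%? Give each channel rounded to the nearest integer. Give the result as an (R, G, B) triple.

(69, 120, 39)

84% lies between the 50% and 100% stops, so the local fraction is t = (84 − 50)/(100 − 50) = 34/50 ≈ 0.68.
#0ab716 → (10, 183, 22); #615a2f → (97, 90, 47).
R = 10 + 0.68 × (97 − 10) = 69.16 → 69
G = 183 + 0.68 × (90 − 183) = 119.76 → 120
B = 22 + 0.68 × (47 − 22) = 39 → 39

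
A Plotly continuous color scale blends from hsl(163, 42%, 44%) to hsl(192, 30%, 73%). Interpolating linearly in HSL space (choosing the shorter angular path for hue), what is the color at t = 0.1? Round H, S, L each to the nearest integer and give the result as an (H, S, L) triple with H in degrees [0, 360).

Hue arc: Δh = 192 − 163 = 29° (|Δh| ≤ 180, already the shorter path).
H = 163 + 0.1 × (29) = 165.9 → 166°
S = 42 + 0.1 × (30 − 42) = 40.8 → 41%
L = 44 + 0.1 × (73 − 44) = 46.9 → 47%

(166, 41, 47)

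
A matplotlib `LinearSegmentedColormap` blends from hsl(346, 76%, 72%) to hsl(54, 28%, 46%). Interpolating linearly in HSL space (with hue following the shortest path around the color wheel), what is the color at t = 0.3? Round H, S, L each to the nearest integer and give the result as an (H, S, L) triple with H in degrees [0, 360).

(6, 62, 64)

Hue: 54 − 346 = -292°, but |-292| > 180 so the shorter arc goes the other way: Δh = -292 + 360 = 68°.
H = 346 + 0.3 × (68) = 366.4 → 366 → 366 mod 360 = 6°
S = 76 + 0.3 × (28 − 76) = 61.6 → 62%
L = 72 + 0.3 × (46 − 72) = 64.2 → 64%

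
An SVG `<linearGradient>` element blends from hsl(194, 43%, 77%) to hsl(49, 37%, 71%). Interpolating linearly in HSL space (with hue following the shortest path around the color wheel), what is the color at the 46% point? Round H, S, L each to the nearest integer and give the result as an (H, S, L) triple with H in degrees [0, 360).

Hue arc: Δh = 49 − 194 = -145° (|Δh| ≤ 180, already the shorter path).
H = 194 + 0.46 × (-145) = 127.3 → 127°
S = 43 + 0.46 × (37 − 43) = 40.24 → 40%
L = 77 + 0.46 × (71 − 77) = 74.24 → 74%

(127, 40, 74)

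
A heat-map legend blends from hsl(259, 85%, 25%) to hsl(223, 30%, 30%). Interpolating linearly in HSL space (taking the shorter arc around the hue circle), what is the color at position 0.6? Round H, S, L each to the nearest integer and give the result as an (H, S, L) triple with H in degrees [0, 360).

Hue arc: Δh = 223 − 259 = -36° (|Δh| ≤ 180, already the shorter path).
H = 259 + 0.6 × (-36) = 237.4 → 237°
S = 85 + 0.6 × (30 − 85) = 52 → 52%
L = 25 + 0.6 × (30 − 25) = 28 → 28%

(237, 52, 28)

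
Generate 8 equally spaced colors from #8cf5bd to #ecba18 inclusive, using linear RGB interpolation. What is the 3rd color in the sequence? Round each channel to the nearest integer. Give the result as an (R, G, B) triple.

With 8 swatches and endpoints inclusive, swatch 3 sits at t = (3 − 1)/(8 − 1) = 2/7 ≈ 0.2857.
#8cf5bd → (140, 245, 189); #ecba18 → (236, 186, 24).
R = 140 + 0.2857 × (236 − 140) = 167.427 → 167
G = 245 + 0.2857 × (186 − 245) = 228.144 → 228
B = 189 + 0.2857 × (24 − 189) = 141.859 → 142

(167, 228, 142)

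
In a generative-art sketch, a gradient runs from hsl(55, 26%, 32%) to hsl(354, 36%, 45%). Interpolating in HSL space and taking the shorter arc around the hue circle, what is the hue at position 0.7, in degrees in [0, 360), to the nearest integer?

Hue: 354 − 55 = 299°, but |299| > 180 so the shorter arc goes the other way: Δh = 299 − 360 = -61°.
H = 55 + 0.7 × (-61) = 12.3 → 12°

12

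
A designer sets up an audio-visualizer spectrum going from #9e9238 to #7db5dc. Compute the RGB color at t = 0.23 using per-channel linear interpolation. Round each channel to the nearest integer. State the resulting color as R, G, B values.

#9e9238 → (158, 146, 56); #7db5dc → (125, 181, 220).
R = 158 + 0.23 × (125 − 158) = 158 + 0.23 × -33 = 150.41 → 150
G = 146 + 0.23 × (181 − 146) = 146 + 0.23 × 35 = 154.05 → 154
B = 56 + 0.23 × (220 − 56) = 56 + 0.23 × 164 = 93.72 → 94

(150, 154, 94)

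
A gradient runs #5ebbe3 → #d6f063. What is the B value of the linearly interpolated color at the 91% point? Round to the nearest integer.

B₁ = 227 (from #5ebbe3), B₂ = 99 (from #d6f063).
B = 227 + 0.91 × (99 − 227) = 110.52 → 111

111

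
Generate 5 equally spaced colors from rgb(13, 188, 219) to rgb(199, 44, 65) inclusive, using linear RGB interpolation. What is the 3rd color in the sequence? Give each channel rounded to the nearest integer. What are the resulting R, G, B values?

With 5 swatches and endpoints inclusive, swatch 3 sits at t = (3 − 1)/(5 − 1) = 2/4 ≈ 0.5.
R = 13 + 0.5 × (199 − 13) = 106 → 106
G = 188 + 0.5 × (44 − 188) = 116 → 116
B = 219 + 0.5 × (65 − 219) = 142 → 142

(106, 116, 142)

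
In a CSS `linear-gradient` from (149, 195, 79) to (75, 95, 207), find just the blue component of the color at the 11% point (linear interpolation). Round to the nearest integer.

B = 79 + 0.11 × (207 − 79) = 93.08 → 93

93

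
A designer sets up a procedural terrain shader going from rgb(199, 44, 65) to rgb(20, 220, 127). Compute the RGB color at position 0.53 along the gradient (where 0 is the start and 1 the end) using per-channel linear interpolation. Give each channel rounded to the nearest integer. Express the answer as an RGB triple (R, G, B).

R = 199 + 0.53 × (20 − 199) = 199 + 0.53 × -179 = 104.13 → 104
G = 44 + 0.53 × (220 − 44) = 44 + 0.53 × 176 = 137.28 → 137
B = 65 + 0.53 × (127 − 65) = 65 + 0.53 × 62 = 97.86 → 98
So the blended color is (104, 137, 98), about #688962.

(104, 137, 98)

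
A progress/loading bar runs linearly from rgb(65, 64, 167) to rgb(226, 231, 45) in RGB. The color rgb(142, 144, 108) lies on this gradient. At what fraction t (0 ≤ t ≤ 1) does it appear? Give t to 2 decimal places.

0.48

Invert the lerp on the G channel (largest span, 167): t = (144 − 64) / (231 − 64) = 80/167 = 0.47904.
Check on R: (142 − 65)/(226 − 65) = 0.4783 ✓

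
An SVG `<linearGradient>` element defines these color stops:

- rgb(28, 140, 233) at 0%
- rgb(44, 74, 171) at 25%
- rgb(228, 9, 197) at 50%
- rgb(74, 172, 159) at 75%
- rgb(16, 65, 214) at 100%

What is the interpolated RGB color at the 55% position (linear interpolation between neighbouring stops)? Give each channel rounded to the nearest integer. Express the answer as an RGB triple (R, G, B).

55% lies between the 50% and 75% stops, so the local fraction is t = (55 − 50)/(75 − 50) = 5/25 ≈ 0.2.
R = 228 + 0.2 × (74 − 228) = 197.2 → 197
G = 9 + 0.2 × (172 − 9) = 41.6 → 42
B = 197 + 0.2 × (159 − 197) = 189.4 → 189

(197, 42, 189)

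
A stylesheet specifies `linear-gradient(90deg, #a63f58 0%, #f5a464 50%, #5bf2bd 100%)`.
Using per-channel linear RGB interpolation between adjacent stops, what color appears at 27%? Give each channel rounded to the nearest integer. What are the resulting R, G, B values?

(209, 118, 94)

27% lies between the 0% and 50% stops, so the local fraction is t = (27 − 0)/(50 − 0) = 27/50 ≈ 0.54.
#a63f58 → (166, 63, 88); #f5a464 → (245, 164, 100).
R = 166 + 0.54 × (245 − 166) = 208.66 → 209
G = 63 + 0.54 × (164 − 63) = 117.54 → 118
B = 88 + 0.54 × (100 − 88) = 94.48 → 94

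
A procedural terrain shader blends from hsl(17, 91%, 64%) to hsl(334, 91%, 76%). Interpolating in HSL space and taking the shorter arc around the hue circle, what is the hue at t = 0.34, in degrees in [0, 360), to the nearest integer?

2

Hue: 334 − 17 = 317°, but |317| > 180 so the shorter arc goes the other way: Δh = 317 − 360 = -43°.
H = 17 + 0.34 × (-43) = 2.38 → 2°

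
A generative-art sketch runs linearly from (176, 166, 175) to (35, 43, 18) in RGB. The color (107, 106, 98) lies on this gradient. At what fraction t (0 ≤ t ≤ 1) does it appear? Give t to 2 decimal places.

Invert the lerp on the B channel (largest span, 157): t = (98 − 175) / (18 − 175) = -77/-157 = 0.49045.
Check on R: (107 − 176)/(35 − 176) = 0.4894 ✓

0.49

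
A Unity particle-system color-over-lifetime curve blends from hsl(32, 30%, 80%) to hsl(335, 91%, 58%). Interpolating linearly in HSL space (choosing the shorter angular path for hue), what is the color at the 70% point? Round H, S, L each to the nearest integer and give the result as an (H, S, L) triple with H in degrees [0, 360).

Hue: 335 − 32 = 303°, but |303| > 180 so the shorter arc goes the other way: Δh = 303 − 360 = -57°.
H = 32 + 0.7 × (-57) = -7.9 → -8 → -8 mod 360 = 352°
S = 30 + 0.7 × (91 − 30) = 72.7 → 73%
L = 80 + 0.7 × (58 − 80) = 64.6 → 65%

(352, 73, 65)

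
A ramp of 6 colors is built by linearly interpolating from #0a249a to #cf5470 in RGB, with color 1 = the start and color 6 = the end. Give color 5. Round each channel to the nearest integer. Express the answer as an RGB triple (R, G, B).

With 6 swatches and endpoints inclusive, swatch 5 sits at t = (5 − 1)/(6 − 1) = 4/5 ≈ 0.8.
#0a249a → (10, 36, 154); #cf5470 → (207, 84, 112).
R = 10 + 0.8 × (207 − 10) = 167.6 → 168
G = 36 + 0.8 × (84 − 36) = 74.4 → 74
B = 154 + 0.8 × (112 − 154) = 120.4 → 120

(168, 74, 120)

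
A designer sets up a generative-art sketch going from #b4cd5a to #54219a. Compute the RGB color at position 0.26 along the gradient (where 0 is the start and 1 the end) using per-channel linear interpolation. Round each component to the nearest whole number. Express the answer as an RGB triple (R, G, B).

#b4cd5a → (180, 205, 90); #54219a → (84, 33, 154).
R = 180 + 0.26 × (84 − 180) = 180 + 0.26 × -96 = 155.04 → 155
G = 205 + 0.26 × (33 − 205) = 205 + 0.26 × -172 = 160.28 → 160
B = 90 + 0.26 × (154 − 90) = 90 + 0.26 × 64 = 106.64 → 107

(155, 160, 107)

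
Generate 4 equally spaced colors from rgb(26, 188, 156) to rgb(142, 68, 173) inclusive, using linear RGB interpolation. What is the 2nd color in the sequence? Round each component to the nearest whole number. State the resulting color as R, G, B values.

(65, 148, 162)

With 4 swatches and endpoints inclusive, swatch 2 sits at t = (2 − 1)/(4 − 1) = 1/3 ≈ 0.3333.
R = 26 + 0.3333 × (142 − 26) = 64.663 → 65
G = 188 + 0.3333 × (68 − 188) = 148.004 → 148
B = 156 + 0.3333 × (173 − 156) = 161.666 → 162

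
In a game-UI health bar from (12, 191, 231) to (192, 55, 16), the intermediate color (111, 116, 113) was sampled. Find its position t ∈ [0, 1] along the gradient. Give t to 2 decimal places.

0.55

Invert the lerp on the B channel (largest span, 215): t = (113 − 231) / (16 − 231) = -118/-215 = 0.54884.
Check on R: (111 − 12)/(192 − 12) = 0.55 ✓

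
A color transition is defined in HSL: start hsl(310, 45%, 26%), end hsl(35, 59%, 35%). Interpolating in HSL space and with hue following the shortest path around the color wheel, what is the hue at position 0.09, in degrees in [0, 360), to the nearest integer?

318

Hue: 35 − 310 = -275°, but |-275| > 180 so the shorter arc goes the other way: Δh = -275 + 360 = 85°.
H = 310 + 0.09 × (85) = 317.65 → 318°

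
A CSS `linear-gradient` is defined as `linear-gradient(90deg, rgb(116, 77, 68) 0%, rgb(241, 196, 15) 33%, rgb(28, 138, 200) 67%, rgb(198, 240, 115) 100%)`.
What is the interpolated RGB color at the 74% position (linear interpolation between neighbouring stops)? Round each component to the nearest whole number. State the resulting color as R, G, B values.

(64, 160, 182)

74% lies between the 67% and 100% stops, so the local fraction is t = (74 − 67)/(100 − 67) = 7/33 ≈ 0.2121.
R = 28 + 0.2121 × (198 − 28) = 64.057 → 64
G = 138 + 0.2121 × (240 − 138) = 159.634 → 160
B = 200 + 0.2121 × (115 − 200) = 181.971 → 182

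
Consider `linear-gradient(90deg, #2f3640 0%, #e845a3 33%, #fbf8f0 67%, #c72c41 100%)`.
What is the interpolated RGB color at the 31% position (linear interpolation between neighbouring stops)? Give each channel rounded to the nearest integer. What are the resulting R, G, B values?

31% lies between the 0% and 33% stops, so the local fraction is t = (31 − 0)/(33 − 0) = 31/33 ≈ 0.9394.
#2f3640 → (47, 54, 64); #e845a3 → (232, 69, 163).
R = 47 + 0.9394 × (232 − 47) = 220.789 → 221
G = 54 + 0.9394 × (69 − 54) = 68.091 → 68
B = 64 + 0.9394 × (163 − 64) = 157.001 → 157

(221, 68, 157)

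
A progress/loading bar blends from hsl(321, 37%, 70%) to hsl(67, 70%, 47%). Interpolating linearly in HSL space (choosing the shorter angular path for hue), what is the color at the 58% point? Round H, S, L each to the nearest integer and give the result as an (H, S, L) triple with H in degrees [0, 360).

Hue: 67 − 321 = -254°, but |-254| > 180 so the shorter arc goes the other way: Δh = -254 + 360 = 106°.
H = 321 + 0.58 × (106) = 382.48 → 382 → 382 mod 360 = 22°
S = 37 + 0.58 × (70 − 37) = 56.14 → 56%
L = 70 + 0.58 × (47 − 70) = 56.66 → 57%

(22, 56, 57)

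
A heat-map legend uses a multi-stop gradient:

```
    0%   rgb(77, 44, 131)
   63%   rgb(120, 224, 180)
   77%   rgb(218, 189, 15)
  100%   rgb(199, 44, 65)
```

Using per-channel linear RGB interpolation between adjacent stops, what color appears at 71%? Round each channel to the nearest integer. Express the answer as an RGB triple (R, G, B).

71% lies between the 63% and 77% stops, so the local fraction is t = (71 − 63)/(77 − 63) = 8/14 ≈ 0.5714.
R = 120 + 0.5714 × (218 − 120) = 175.997 → 176
G = 224 + 0.5714 × (189 − 224) = 204.001 → 204
B = 180 + 0.5714 × (15 − 180) = 85.719 → 86

(176, 204, 86)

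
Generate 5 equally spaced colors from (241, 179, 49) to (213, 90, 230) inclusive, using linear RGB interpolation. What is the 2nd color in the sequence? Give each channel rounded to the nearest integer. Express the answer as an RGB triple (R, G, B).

(234, 157, 94)

With 5 swatches and endpoints inclusive, swatch 2 sits at t = (2 − 1)/(5 − 1) = 1/4 ≈ 0.25.
R = 241 + 0.25 × (213 − 241) = 234 → 234
G = 179 + 0.25 × (90 − 179) = 156.75 → 157
B = 49 + 0.25 × (230 − 49) = 94.25 → 94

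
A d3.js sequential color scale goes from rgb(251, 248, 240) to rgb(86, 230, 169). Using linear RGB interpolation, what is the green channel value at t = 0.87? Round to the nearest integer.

232

G = 248 + 0.87 × (230 − 248) = 232.34 → 232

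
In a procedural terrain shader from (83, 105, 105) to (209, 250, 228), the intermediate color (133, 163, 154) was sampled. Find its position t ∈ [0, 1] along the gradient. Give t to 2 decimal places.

Invert the lerp on the G channel (largest span, 145): t = (163 − 105) / (250 − 105) = 58/145 = 0.4.
Check on R: (133 − 83)/(209 − 83) = 0.3968 ✓

0.40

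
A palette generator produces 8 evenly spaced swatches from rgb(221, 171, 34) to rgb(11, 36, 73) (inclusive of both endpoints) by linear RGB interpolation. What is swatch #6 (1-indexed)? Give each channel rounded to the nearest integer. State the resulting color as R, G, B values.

(71, 75, 62)

With 8 swatches and endpoints inclusive, swatch 6 sits at t = (6 − 1)/(8 − 1) = 5/7 ≈ 0.7143.
R = 221 + 0.7143 × (11 − 221) = 70.997 → 71
G = 171 + 0.7143 × (36 − 171) = 74.569 → 75
B = 34 + 0.7143 × (73 − 34) = 61.858 → 62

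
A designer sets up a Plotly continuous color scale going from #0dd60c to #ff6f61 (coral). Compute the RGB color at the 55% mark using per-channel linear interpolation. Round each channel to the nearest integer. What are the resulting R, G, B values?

#0dd60c → (13, 214, 12); #ff6f61 → (255, 111, 97).
55% corresponds to t = 0.55.
R = 13 + 0.55 × (255 − 13) = 13 + 0.55 × 242 = 146.1 → 146
G = 214 + 0.55 × (111 − 214) = 214 + 0.55 × -103 = 157.35 → 157
B = 12 + 0.55 × (97 − 12) = 12 + 0.55 × 85 = 58.75 → 59
So the blended color is (146, 157, 59), about #929d3b.

(146, 157, 59)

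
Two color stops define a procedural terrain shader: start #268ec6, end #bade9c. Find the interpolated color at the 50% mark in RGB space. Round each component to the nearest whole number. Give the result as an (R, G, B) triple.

(112, 182, 177)

#268ec6 → (38, 142, 198); #bade9c → (186, 222, 156).
50% corresponds to t = 0.5.
R = 38 + 0.5 × (186 − 38) = 38 + 0.5 × 148 = 112 → 112
G = 142 + 0.5 × (222 − 142) = 142 + 0.5 × 80 = 182 → 182
B = 198 + 0.5 × (156 − 198) = 198 + 0.5 × -42 = 177 → 177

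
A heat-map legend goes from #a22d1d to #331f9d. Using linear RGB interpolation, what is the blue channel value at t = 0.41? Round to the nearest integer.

B₁ = 29 (from #a22d1d), B₂ = 157 (from #331f9d).
B = 29 + 0.41 × (157 − 29) = 81.48 → 81

81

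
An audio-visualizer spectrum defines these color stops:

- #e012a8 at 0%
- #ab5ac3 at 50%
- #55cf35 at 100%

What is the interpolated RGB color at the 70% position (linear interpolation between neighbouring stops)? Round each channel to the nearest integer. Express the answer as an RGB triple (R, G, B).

(137, 137, 138)

70% lies between the 50% and 100% stops, so the local fraction is t = (70 − 50)/(100 − 50) = 20/50 ≈ 0.4.
#ab5ac3 → (171, 90, 195); #55cf35 → (85, 207, 53).
R = 171 + 0.4 × (85 − 171) = 136.6 → 137
G = 90 + 0.4 × (207 − 90) = 136.8 → 137
B = 195 + 0.4 × (53 − 195) = 138.2 → 138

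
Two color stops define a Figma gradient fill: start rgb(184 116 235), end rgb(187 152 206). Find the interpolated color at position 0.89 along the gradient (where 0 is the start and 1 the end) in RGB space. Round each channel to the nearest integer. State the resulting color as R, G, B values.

(187, 148, 209)

R = 184 + 0.89 × (187 − 184) = 184 + 0.89 × 3 = 186.67 → 187
G = 116 + 0.89 × (152 − 116) = 116 + 0.89 × 36 = 148.04 → 148
B = 235 + 0.89 × (206 − 235) = 235 + 0.89 × -29 = 209.19 → 209
So the blended color is (187, 148, 209), about #bb94d1.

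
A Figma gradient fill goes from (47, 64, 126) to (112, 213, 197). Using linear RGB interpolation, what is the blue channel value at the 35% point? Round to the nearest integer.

151

B = 126 + 0.35 × (197 − 126) = 150.85 → 151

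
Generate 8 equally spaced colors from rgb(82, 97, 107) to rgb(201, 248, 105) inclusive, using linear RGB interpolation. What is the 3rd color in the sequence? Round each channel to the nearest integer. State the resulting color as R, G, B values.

With 8 swatches and endpoints inclusive, swatch 3 sits at t = (3 − 1)/(8 − 1) = 2/7 ≈ 0.2857.
R = 82 + 0.2857 × (201 − 82) = 115.998 → 116
G = 97 + 0.2857 × (248 − 97) = 140.141 → 140
B = 107 + 0.2857 × (105 − 107) = 106.429 → 106

(116, 140, 106)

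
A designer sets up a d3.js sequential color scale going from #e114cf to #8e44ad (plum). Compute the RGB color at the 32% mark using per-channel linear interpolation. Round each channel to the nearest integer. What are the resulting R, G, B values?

#e114cf → (225, 20, 207); #8e44ad → (142, 68, 173).
32% corresponds to t = 0.32.
R = 225 + 0.32 × (142 − 225) = 225 + 0.32 × -83 = 198.44 → 198
G = 20 + 0.32 × (68 − 20) = 20 + 0.32 × 48 = 35.36 → 35
B = 207 + 0.32 × (173 − 207) = 207 + 0.32 × -34 = 196.12 → 196
So the blended color is (198, 35, 196), about #c623c4.

(198, 35, 196)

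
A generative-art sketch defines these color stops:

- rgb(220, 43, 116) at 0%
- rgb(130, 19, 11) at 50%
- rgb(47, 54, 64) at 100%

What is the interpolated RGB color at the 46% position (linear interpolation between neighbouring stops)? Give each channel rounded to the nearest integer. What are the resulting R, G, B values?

(137, 21, 19)

46% lies between the 0% and 50% stops, so the local fraction is t = (46 − 0)/(50 − 0) = 46/50 ≈ 0.92.
R = 220 + 0.92 × (130 − 220) = 137.2 → 137
G = 43 + 0.92 × (19 − 43) = 20.92 → 21
B = 116 + 0.92 × (11 − 116) = 19.4 → 19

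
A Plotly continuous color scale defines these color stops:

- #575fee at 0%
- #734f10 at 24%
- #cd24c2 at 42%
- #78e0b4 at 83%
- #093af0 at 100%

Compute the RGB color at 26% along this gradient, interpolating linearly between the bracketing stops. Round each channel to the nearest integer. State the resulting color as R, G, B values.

(125, 74, 36)

26% lies between the 24% and 42% stops, so the local fraction is t = (26 − 24)/(42 − 24) = 2/18 ≈ 0.1111.
#734f10 → (115, 79, 16); #cd24c2 → (205, 36, 194).
R = 115 + 0.1111 × (205 − 115) = 124.999 → 125
G = 79 + 0.1111 × (36 − 79) = 74.223 → 74
B = 16 + 0.1111 × (194 − 16) = 35.776 → 36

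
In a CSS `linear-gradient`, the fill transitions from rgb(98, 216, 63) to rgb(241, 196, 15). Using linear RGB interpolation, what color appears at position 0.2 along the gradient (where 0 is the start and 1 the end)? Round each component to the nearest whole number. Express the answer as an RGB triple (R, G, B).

R = 98 + 0.2 × (241 − 98) = 98 + 0.2 × 143 = 126.6 → 127
G = 216 + 0.2 × (196 − 216) = 216 + 0.2 × -20 = 212 → 212
B = 63 + 0.2 × (15 − 63) = 63 + 0.2 × -48 = 53.4 → 53

(127, 212, 53)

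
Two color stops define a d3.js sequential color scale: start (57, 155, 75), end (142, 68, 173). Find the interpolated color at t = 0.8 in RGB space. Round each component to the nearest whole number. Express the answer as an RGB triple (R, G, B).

R = 57 + 0.8 × (142 − 57) = 57 + 0.8 × 85 = 125 → 125
G = 155 + 0.8 × (68 − 155) = 155 + 0.8 × -87 = 85.4 → 85
B = 75 + 0.8 × (173 − 75) = 75 + 0.8 × 98 = 153.4 → 153

(125, 85, 153)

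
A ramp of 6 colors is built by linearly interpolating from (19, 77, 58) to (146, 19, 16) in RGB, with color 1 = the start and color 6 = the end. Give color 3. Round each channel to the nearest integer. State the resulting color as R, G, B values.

(70, 54, 41)

With 6 swatches and endpoints inclusive, swatch 3 sits at t = (3 − 1)/(6 − 1) = 2/5 ≈ 0.4.
R = 19 + 0.4 × (146 − 19) = 69.8 → 70
G = 77 + 0.4 × (19 − 77) = 53.8 → 54
B = 58 + 0.4 × (16 − 58) = 41.2 → 41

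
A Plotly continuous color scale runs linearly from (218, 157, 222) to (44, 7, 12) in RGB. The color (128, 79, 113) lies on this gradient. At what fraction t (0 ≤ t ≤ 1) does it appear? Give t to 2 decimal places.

0.52

Invert the lerp on the B channel (largest span, 210): t = (113 − 222) / (12 − 222) = -109/-210 = 0.51905.
Check on R: (128 − 218)/(44 − 218) = 0.5172 ✓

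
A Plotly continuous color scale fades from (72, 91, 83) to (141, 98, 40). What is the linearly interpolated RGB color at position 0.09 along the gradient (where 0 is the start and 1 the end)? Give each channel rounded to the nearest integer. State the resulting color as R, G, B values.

R = 72 + 0.09 × (141 − 72) = 72 + 0.09 × 69 = 78.21 → 78
G = 91 + 0.09 × (98 − 91) = 91 + 0.09 × 7 = 91.63 → 92
B = 83 + 0.09 × (40 − 83) = 83 + 0.09 × -43 = 79.13 → 79
So the blended color is (78, 92, 79), about #4e5c4f.

(78, 92, 79)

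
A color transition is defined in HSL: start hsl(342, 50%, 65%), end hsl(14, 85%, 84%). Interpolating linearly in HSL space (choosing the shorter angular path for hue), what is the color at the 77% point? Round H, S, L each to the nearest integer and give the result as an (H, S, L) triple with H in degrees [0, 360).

Hue: 14 − 342 = -328°, but |-328| > 180 so the shorter arc goes the other way: Δh = -328 + 360 = 32°.
H = 342 + 0.77 × (32) = 366.64 → 367 → 367 mod 360 = 7°
S = 50 + 0.77 × (85 − 50) = 76.95 → 77%
L = 65 + 0.77 × (84 − 65) = 79.63 → 80%

(7, 77, 80)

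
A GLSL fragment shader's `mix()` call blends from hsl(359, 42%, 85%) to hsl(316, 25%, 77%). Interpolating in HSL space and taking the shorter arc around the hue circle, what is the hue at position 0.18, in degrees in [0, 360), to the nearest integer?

Hue arc: Δh = 316 − 359 = -43° (|Δh| ≤ 180, already the shorter path).
H = 359 + 0.18 × (-43) = 351.26 → 351°

351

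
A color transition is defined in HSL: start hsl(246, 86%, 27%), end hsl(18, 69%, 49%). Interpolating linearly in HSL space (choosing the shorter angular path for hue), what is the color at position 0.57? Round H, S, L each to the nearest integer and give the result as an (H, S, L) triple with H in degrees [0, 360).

(321, 76, 40)

Hue: 18 − 246 = -228°, but |-228| > 180 so the shorter arc goes the other way: Δh = -228 + 360 = 132°.
H = 246 + 0.57 × (132) = 321.24 → 321°
S = 86 + 0.57 × (69 − 86) = 76.31 → 76%
L = 27 + 0.57 × (49 − 27) = 39.54 → 40%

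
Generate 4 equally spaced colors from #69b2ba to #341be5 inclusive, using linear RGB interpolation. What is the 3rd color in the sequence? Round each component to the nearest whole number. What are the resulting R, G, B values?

With 4 swatches and endpoints inclusive, swatch 3 sits at t = (3 − 1)/(4 − 1) = 2/3 ≈ 0.6667.
#69b2ba → (105, 178, 186); #341be5 → (52, 27, 229).
R = 105 + 0.6667 × (52 − 105) = 69.665 → 70
G = 178 + 0.6667 × (27 − 178) = 77.328 → 77
B = 186 + 0.6667 × (229 − 186) = 214.668 → 215

(70, 77, 215)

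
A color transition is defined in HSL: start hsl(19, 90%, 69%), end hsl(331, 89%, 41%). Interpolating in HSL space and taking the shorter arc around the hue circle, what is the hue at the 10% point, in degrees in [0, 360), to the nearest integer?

Hue: 331 − 19 = 312°, but |312| > 180 so the shorter arc goes the other way: Δh = 312 − 360 = -48°.
H = 19 + 0.1 × (-48) = 14.2 → 14°

14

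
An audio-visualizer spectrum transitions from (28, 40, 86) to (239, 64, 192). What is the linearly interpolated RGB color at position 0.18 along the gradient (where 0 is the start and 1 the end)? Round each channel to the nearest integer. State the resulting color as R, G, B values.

(66, 44, 105)

R = 28 + 0.18 × (239 − 28) = 28 + 0.18 × 211 = 65.98 → 66
G = 40 + 0.18 × (64 − 40) = 40 + 0.18 × 24 = 44.32 → 44
B = 86 + 0.18 × (192 − 86) = 86 + 0.18 × 106 = 105.08 → 105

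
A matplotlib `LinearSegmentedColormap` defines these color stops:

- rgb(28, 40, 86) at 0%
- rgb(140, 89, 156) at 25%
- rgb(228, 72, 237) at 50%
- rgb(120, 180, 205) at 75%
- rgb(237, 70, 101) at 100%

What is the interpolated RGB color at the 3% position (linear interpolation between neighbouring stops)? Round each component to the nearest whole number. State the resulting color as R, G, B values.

(41, 46, 94)

3% lies between the 0% and 25% stops, so the local fraction is t = (3 − 0)/(25 − 0) = 3/25 ≈ 0.12.
R = 28 + 0.12 × (140 − 28) = 41.44 → 41
G = 40 + 0.12 × (89 − 40) = 45.88 → 46
B = 86 + 0.12 × (156 − 86) = 94.4 → 94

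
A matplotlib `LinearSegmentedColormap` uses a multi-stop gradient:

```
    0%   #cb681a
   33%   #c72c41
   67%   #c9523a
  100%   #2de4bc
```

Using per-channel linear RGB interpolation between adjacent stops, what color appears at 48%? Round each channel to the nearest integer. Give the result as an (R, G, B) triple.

48% lies between the 33% and 67% stops, so the local fraction is t = (48 − 33)/(67 − 33) = 15/34 ≈ 0.4412.
#c72c41 → (199, 44, 65); #c9523a → (201, 82, 58).
R = 199 + 0.4412 × (201 − 199) = 199.882 → 200
G = 44 + 0.4412 × (82 − 44) = 60.766 → 61
B = 65 + 0.4412 × (58 − 65) = 61.912 → 62

(200, 61, 62)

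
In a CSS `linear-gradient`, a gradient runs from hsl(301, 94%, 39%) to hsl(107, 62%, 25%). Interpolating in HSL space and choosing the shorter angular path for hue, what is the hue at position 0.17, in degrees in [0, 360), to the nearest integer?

329

Hue: 107 − 301 = -194°, but |-194| > 180 so the shorter arc goes the other way: Δh = -194 + 360 = 166°.
H = 301 + 0.17 × (166) = 329.22 → 329°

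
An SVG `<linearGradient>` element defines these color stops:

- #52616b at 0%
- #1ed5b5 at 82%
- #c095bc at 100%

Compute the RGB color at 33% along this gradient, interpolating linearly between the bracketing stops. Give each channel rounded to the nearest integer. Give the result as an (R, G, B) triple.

33% lies between the 0% and 82% stops, so the local fraction is t = (33 − 0)/(82 − 0) = 33/82 ≈ 0.4024.
#52616b → (82, 97, 107); #1ed5b5 → (30, 213, 181).
R = 82 + 0.4024 × (30 − 82) = 61.075 → 61
G = 97 + 0.4024 × (213 − 97) = 143.678 → 144
B = 107 + 0.4024 × (181 − 107) = 136.778 → 137

(61, 144, 137)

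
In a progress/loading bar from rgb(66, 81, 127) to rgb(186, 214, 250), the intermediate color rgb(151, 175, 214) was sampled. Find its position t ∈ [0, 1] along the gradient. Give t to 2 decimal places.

Invert the lerp on the G channel (largest span, 133): t = (175 − 81) / (214 − 81) = 94/133 = 0.70677.
Check on R: (151 − 66)/(186 − 66) = 0.7083 ✓

0.71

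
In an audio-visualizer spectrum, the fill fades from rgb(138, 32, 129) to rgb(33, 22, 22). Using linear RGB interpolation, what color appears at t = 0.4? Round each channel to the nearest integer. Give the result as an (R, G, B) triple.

(96, 28, 86)

R = 138 + 0.4 × (33 − 138) = 138 + 0.4 × -105 = 96 → 96
G = 32 + 0.4 × (22 − 32) = 32 + 0.4 × -10 = 28 → 28
B = 129 + 0.4 × (22 − 129) = 129 + 0.4 × -107 = 86.2 → 86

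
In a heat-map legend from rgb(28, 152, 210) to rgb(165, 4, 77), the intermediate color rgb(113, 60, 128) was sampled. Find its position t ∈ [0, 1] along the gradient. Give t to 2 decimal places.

Invert the lerp on the G channel (largest span, 148): t = (60 − 152) / (4 − 152) = -92/-148 = 0.62162.
Check on R: (113 − 28)/(165 − 28) = 0.6204 ✓

0.62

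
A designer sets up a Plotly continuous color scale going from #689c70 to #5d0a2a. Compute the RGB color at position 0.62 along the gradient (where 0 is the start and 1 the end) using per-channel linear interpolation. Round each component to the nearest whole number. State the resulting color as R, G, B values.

#689c70 → (104, 156, 112); #5d0a2a → (93, 10, 42).
R = 104 + 0.62 × (93 − 104) = 104 + 0.62 × -11 = 97.18 → 97
G = 156 + 0.62 × (10 − 156) = 156 + 0.62 × -146 = 65.48 → 65
B = 112 + 0.62 × (42 − 112) = 112 + 0.62 × -70 = 68.6 → 69
So the blended color is (97, 65, 69), about #614145.

(97, 65, 69)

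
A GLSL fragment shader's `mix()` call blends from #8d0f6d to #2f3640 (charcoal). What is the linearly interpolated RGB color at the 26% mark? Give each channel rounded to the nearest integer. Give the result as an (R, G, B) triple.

(117, 25, 97)

#8d0f6d → (141, 15, 109); #2f3640 → (47, 54, 64).
26% corresponds to t = 0.26.
R = 141 + 0.26 × (47 − 141) = 141 + 0.26 × -94 = 116.56 → 117
G = 15 + 0.26 × (54 − 15) = 15 + 0.26 × 39 = 25.14 → 25
B = 109 + 0.26 × (64 − 109) = 109 + 0.26 × -45 = 97.3 → 97
So the blended color is (117, 25, 97), about #751961.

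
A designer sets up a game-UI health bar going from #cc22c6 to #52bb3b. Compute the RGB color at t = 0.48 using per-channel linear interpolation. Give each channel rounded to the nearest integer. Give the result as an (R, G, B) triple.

#cc22c6 → (204, 34, 198); #52bb3b → (82, 187, 59).
R = 204 + 0.48 × (82 − 204) = 204 + 0.48 × -122 = 145.44 → 145
G = 34 + 0.48 × (187 − 34) = 34 + 0.48 × 153 = 107.44 → 107
B = 198 + 0.48 × (59 − 198) = 198 + 0.48 × -139 = 131.28 → 131
So the blended color is (145, 107, 131), about #916b83.

(145, 107, 131)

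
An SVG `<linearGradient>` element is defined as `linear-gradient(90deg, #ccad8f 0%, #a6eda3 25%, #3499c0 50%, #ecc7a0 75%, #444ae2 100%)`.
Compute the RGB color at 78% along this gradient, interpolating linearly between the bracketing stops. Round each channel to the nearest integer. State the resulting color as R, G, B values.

(216, 184, 168)

78% lies between the 75% and 100% stops, so the local fraction is t = (78 − 75)/(100 − 75) = 3/25 ≈ 0.12.
#ecc7a0 → (236, 199, 160); #444ae2 → (68, 74, 226).
R = 236 + 0.12 × (68 − 236) = 215.84 → 216
G = 199 + 0.12 × (74 − 199) = 184 → 184
B = 160 + 0.12 × (226 − 160) = 167.92 → 168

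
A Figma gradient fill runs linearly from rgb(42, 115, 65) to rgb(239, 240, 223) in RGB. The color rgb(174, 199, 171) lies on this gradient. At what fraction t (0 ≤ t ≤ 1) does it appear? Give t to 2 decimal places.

Invert the lerp on the R channel (largest span, 197): t = (174 − 42) / (239 − 42) = 132/197 = 0.67005.
Check on G: (199 − 115)/(240 − 115) = 0.672 ✓

0.67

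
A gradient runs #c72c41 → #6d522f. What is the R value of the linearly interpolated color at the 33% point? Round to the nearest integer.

R₁ = 199 (from #c72c41), R₂ = 109 (from #6d522f).
R = 199 + 0.33 × (109 − 199) = 169.3 → 169

169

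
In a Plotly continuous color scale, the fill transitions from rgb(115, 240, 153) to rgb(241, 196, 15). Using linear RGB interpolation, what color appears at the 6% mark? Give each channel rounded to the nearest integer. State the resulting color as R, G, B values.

(123, 237, 145)

6% corresponds to t = 0.06.
R = 115 + 0.06 × (241 − 115) = 115 + 0.06 × 126 = 122.56 → 123
G = 240 + 0.06 × (196 − 240) = 240 + 0.06 × -44 = 237.36 → 237
B = 153 + 0.06 × (15 − 153) = 153 + 0.06 × -138 = 144.72 → 145
So the blended color is (123, 237, 145), about #7bed91.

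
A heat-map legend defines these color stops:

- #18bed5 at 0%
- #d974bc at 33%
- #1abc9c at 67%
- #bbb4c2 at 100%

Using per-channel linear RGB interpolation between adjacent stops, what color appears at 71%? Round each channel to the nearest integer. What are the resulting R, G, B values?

71% lies between the 67% and 100% stops, so the local fraction is t = (71 − 67)/(100 − 67) = 4/33 ≈ 0.1212.
#1abc9c → (26, 188, 156); #bbb4c2 → (187, 180, 194).
R = 26 + 0.1212 × (187 − 26) = 45.513 → 46
G = 188 + 0.1212 × (180 − 188) = 187.03 → 187
B = 156 + 0.1212 × (194 − 156) = 160.606 → 161

(46, 187, 161)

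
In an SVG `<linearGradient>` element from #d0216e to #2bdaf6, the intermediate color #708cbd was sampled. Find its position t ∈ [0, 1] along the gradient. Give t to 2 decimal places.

Invert the lerp on the G channel (largest span, 185): t = (140 − 33) / (218 − 33) = 107/185 = 0.57838.
Check on R: (112 − 208)/(43 − 208) = 0.5818 ✓

0.58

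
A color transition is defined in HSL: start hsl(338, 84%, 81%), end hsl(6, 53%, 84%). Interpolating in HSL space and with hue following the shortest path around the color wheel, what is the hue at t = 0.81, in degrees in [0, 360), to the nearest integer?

Hue: 6 − 338 = -332°, but |-332| > 180 so the shorter arc goes the other way: Δh = -332 + 360 = 28°.
H = 338 + 0.81 × (28) = 360.68 → 361 → 361 mod 360 = 1°

1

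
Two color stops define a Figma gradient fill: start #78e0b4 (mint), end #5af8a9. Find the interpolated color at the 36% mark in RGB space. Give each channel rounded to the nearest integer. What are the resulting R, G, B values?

(109, 233, 176)

#78e0b4 → (120, 224, 180); #5af8a9 → (90, 248, 169).
36% corresponds to t = 0.36.
R = 120 + 0.36 × (90 − 120) = 120 + 0.36 × -30 = 109.2 → 109
G = 224 + 0.36 × (248 − 224) = 224 + 0.36 × 24 = 232.64 → 233
B = 180 + 0.36 × (169 − 180) = 180 + 0.36 × -11 = 176.04 → 176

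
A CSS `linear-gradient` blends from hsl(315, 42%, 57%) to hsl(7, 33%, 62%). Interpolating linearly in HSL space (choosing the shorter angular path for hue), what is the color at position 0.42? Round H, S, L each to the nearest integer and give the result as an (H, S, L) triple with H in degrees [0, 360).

(337, 38, 59)

Hue: 7 − 315 = -308°, but |-308| > 180 so the shorter arc goes the other way: Δh = -308 + 360 = 52°.
H = 315 + 0.42 × (52) = 336.84 → 337°
S = 42 + 0.42 × (33 − 42) = 38.22 → 38%
L = 57 + 0.42 × (62 − 57) = 59.1 → 59%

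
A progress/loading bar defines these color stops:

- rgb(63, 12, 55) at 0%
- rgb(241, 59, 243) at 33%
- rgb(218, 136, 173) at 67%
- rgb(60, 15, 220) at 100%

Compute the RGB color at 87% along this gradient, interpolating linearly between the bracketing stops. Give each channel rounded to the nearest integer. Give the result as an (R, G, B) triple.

87% lies between the 67% and 100% stops, so the local fraction is t = (87 − 67)/(100 − 67) = 20/33 ≈ 0.6061.
R = 218 + 0.6061 × (60 − 218) = 122.236 → 122
G = 136 + 0.6061 × (15 − 136) = 62.662 → 63
B = 173 + 0.6061 × (220 − 173) = 201.487 → 201

(122, 63, 201)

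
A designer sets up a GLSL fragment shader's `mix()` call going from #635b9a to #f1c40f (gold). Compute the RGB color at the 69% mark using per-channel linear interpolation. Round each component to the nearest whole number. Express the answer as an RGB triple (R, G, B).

#635b9a → (99, 91, 154); #f1c40f → (241, 196, 15).
69% corresponds to t = 0.69.
R = 99 + 0.69 × (241 − 99) = 99 + 0.69 × 142 = 196.98 → 197
G = 91 + 0.69 × (196 − 91) = 91 + 0.69 × 105 = 163.45 → 163
B = 154 + 0.69 × (15 − 154) = 154 + 0.69 × -139 = 58.09 → 58

(197, 163, 58)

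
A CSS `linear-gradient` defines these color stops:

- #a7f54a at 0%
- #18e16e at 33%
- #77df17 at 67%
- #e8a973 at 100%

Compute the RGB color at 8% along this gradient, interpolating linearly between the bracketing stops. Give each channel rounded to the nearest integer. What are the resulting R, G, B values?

8% lies between the 0% and 33% stops, so the local fraction is t = (8 − 0)/(33 − 0) = 8/33 ≈ 0.2424.
#a7f54a → (167, 245, 74); #18e16e → (24, 225, 110).
R = 167 + 0.2424 × (24 − 167) = 132.337 → 132
G = 245 + 0.2424 × (225 − 245) = 240.152 → 240
B = 74 + 0.2424 × (110 − 74) = 82.726 → 83

(132, 240, 83)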